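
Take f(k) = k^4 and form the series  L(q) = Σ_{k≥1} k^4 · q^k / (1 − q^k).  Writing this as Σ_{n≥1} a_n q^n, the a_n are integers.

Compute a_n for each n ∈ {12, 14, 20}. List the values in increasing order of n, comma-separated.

22386, 40834, 170898

n=12: 12·1 6·2 4·3 3·4 2·6 1·12  f→[20736+1296+256+81+16+1]=22386
q^14  k|14↦f(k): 14:38416 7:2401 2:16 1:1  a_14=40834
n=20: 20·1 10·2 5·4 4·5 2·10 1·20  f→[160000+10000+625+256+16+1]=170898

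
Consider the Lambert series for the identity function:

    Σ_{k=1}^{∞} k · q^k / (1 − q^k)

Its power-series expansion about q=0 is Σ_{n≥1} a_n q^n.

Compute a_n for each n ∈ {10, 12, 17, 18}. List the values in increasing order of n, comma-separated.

n=10: 10·1 5·2 2·5 1·10  f→[10+5+2+1]=18
[q^12] f(1)=1,f(2)=2,f(3)=3,f(4)=4,f(6)=6,f(12)=12 ⇒ 28
q^17  k|17↦f(k): 1:1 17:17  a_17=18
n=18: 18·1 9·2 6·3 3·6 2·9 1·18  f→[18+9+6+3+2+1]=39

18, 28, 18, 39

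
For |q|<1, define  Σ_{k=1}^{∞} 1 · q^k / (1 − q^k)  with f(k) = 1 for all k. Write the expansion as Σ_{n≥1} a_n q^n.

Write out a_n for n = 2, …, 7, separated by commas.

d|2:{1,2}  Σf=1+1=2
d|3:{1,3}  Σf=1+1=2
d|4:{4,2,1}  Σf=1+1+1=3
n=5: 1·5 5·1  f→[1+1]=2
[q^6] f(1)=1,f(2)=1,f(3)=1,f(6)=1 ⇒ 4
q^7  k|7↦f(k): 7:1 1:1  a_7=2

2, 2, 3, 2, 4, 2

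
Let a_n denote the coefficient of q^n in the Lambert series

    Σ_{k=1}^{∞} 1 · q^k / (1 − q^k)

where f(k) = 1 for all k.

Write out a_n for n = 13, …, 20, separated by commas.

2, 4, 4, 5, 2, 6, 2, 6

q^13  k|13↦f(k): 13:1 1:1  a_13=2
n=14: 14·1 7·2 2·7 1·14  f→[1+1+1+1]=4
n=15: 15·1 5·3 3·5 1·15  f→[1+1+1+1]=4
d|16:{1,2,4,8,16}  Σf=1+1+1+1+1=5
[q^17] f(1)=1,f(17)=1 ⇒ 2
q^18  k|18↦f(k): 1:1 2:1 3:1 6:1 9:1 18:1  a_18=6
[q^19] f(1)=1,f(19)=1 ⇒ 2
[q^20] f(20)=1,f(10)=1,f(5)=1,f(4)=1,f(2)=1,f(1)=1 ⇒ 6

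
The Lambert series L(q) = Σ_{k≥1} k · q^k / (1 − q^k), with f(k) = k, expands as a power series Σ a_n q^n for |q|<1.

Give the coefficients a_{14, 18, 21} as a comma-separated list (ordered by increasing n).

24, 39, 32

n=14: 14·1 7·2 2·7 1·14  f→[14+7+2+1]=24
n=18: 18·1 9·2 6·3 3·6 2·9 1·18  f→[18+9+6+3+2+1]=39
[q^21] f(21)=21,f(7)=7,f(3)=3,f(1)=1 ⇒ 32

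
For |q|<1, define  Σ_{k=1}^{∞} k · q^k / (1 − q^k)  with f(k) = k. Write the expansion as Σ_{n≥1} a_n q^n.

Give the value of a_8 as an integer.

a_8 = 15

[q^8] f(1)=1,f(2)=2,f(4)=4,f(8)=8 ⇒ 15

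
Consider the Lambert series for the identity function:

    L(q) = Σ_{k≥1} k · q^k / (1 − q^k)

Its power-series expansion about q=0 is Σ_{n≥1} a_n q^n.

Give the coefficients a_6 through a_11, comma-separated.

12, 8, 15, 13, 18, 12

d|6:{6,3,2,1}  Σf=6+3+2+1=12
n=7: 7·1 1·7  f→[7+1]=8
n=8: 1·8 2·4 4·2 8·1  f→[1+2+4+8]=15
[q^9] f(1)=1,f(3)=3,f(9)=9 ⇒ 13
[q^10] f(10)=10,f(5)=5,f(2)=2,f(1)=1 ⇒ 18
d|11:{1,11}  Σf=1+11=12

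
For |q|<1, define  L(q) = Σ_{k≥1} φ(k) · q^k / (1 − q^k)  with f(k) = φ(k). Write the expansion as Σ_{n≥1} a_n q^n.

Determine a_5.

d|5:{5,1}  Σφ=4+1=5

a_5 = 5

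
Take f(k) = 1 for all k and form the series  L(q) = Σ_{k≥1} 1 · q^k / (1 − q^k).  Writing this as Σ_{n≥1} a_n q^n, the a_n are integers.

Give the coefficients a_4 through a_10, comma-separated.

3, 2, 4, 2, 4, 3, 4

d|4:{4,2,1}  Σf=1+1+1=3
[q^5] f(1)=1,f(5)=1 ⇒ 2
d|6:{6,3,2,1}  Σf=1+1+1+1=4
[q^7] f(7)=1,f(1)=1 ⇒ 2
[q^8] f(8)=1,f(4)=1,f(2)=1,f(1)=1 ⇒ 4
n=9: 9·1 3·3 1·9  f→[1+1+1]=3
n=10: 10·1 5·2 2·5 1·10  f→[1+1+1+1]=4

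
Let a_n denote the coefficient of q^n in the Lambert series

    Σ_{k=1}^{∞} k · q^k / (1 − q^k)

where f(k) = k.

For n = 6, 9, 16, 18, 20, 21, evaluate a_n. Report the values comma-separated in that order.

q^6  k|6↦f(k): 6:6 3:3 2:2 1:1  a_6=12
n=9: 9·1 3·3 1·9  f→[9+3+1]=13
[q^16] f(1)=1,f(2)=2,f(4)=4,f(8)=8,f(16)=16 ⇒ 31
q^18  k|18↦f(k): 1:1 2:2 3:3 6:6 9:9 18:18  a_18=39
[q^20] f(1)=1,f(2)=2,f(4)=4,f(5)=5,f(10)=10,f(20)=20 ⇒ 42
[q^21] f(1)=1,f(3)=3,f(7)=7,f(21)=21 ⇒ 32

12, 13, 31, 39, 42, 32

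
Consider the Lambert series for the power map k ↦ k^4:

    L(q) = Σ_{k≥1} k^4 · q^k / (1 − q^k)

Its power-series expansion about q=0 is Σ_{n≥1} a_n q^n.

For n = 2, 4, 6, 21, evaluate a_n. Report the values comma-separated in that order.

q^2  k|2↦f(k): 1:1 2:16  a_2=17
n=4: 4·1 2·2 1·4  f→[256+16+1]=273
[q^6] f(1)=1,f(2)=16,f(3)=81,f(6)=1296 ⇒ 1394
q^21  k|21↦f(k): 21:194481 7:2401 3:81 1:1  a_21=196964

17, 273, 1394, 196964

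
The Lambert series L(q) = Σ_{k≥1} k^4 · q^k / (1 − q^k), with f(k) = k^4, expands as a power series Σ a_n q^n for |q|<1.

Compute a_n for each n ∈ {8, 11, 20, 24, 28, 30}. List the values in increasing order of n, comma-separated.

q^8  k|8↦f(k): 1:1 2:16 4:256 8:4096  a_8=4369
q^11  k|11↦f(k): 1:1 11:14641  a_11=14642
d|20:{1,2,4,5,10,20}  Σf=1+16+256+625+10000+160000=170898
d|24:{24,12,8,6,4,3,2,1}  Σf=331776+20736+4096+1296+256+81+16+1=358258
[q^28] f(1)=1,f(2)=16,f(4)=256,f(7)=2401,f(14)=38416,f(28)=614656 ⇒ 655746
q^30  k|30↦f(k): 30:810000 15:50625 10:10000 6:1296 5:625 3:81 2:16 1:1  a_30=872644

4369, 14642, 170898, 358258, 655746, 872644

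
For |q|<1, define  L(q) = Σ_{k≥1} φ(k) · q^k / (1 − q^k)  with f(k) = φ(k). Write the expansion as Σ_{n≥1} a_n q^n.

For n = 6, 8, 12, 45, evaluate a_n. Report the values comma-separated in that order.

n=6: 1·6 2·3 3·2 6·1  φ→[1+1+2+2]=6
q^8  k|8↦φ(k): 1:1 2:1 4:2 8:4  a_8=8
[q^12] φ(12)=4,φ(6)=2,φ(4)=2,φ(3)=2,φ(2)=1,φ(1)=1 ⇒ 12
[q^45] φ(45)=24,φ(15)=8,φ(9)=6,φ(5)=4,φ(3)=2,φ(1)=1 ⇒ 45

6, 8, 12, 45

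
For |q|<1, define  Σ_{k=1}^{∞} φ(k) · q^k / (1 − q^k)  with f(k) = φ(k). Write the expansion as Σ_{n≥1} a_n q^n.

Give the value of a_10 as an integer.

q^10  k|10↦φ(k): 1:1 2:1 5:4 10:4  a_10=10

a_10 = 10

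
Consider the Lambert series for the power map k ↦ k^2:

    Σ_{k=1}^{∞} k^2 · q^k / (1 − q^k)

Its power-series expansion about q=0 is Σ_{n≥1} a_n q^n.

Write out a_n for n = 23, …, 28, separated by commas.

n=23: 23·1 1·23  f→[529+1]=530
n=24: 1·24 2·12 3·8 4·6 6·4 8·3 12·2 24·1  f→[1+4+9+16+36+64+144+576]=850
d|25:{1,5,25}  Σf=1+25+625=651
[q^26] f(26)=676,f(13)=169,f(2)=4,f(1)=1 ⇒ 850
[q^27] f(27)=729,f(9)=81,f(3)=9,f(1)=1 ⇒ 820
[q^28] f(28)=784,f(14)=196,f(7)=49,f(4)=16,f(2)=4,f(1)=1 ⇒ 1050

530, 850, 651, 850, 820, 1050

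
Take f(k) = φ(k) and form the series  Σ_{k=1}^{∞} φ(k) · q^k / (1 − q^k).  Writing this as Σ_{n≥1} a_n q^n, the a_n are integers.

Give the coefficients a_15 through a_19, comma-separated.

[q^15] φ(15)=8,φ(5)=4,φ(3)=2,φ(1)=1 ⇒ 15
d|16:{16,8,4,2,1}  Σφ=8+4+2+1+1=16
d|17:{1,17}  Σφ=1+16=17
d|18:{18,9,6,3,2,1}  Σφ=6+6+2+2+1+1=18
n=19: 1·19 19·1  φ→[1+18]=19

15, 16, 17, 18, 19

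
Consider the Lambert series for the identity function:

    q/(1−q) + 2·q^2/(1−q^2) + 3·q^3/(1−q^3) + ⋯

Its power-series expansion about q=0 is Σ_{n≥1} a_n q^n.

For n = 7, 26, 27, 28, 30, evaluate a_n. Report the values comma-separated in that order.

8, 42, 40, 56, 72

[q^7] f(7)=7,f(1)=1 ⇒ 8
q^26  k|26↦f(k): 1:1 2:2 13:13 26:26  a_26=42
n=27: 27·1 9·3 3·9 1·27  f→[27+9+3+1]=40
q^28  k|28↦f(k): 1:1 2:2 4:4 7:7 14:14 28:28  a_28=56
[q^30] f(1)=1,f(2)=2,f(3)=3,f(5)=5,f(6)=6,f(10)=10,f(15)=15,f(30)=30 ⇒ 72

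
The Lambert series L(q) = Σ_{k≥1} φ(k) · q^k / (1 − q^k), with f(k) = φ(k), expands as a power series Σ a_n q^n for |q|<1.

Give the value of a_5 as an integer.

q^5  k|5↦φ(k): 5:4 1:1  a_5=5

a_5 = 5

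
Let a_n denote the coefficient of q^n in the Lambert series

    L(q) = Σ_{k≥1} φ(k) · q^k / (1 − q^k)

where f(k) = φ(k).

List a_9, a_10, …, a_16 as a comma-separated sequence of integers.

d|9:{9,3,1}  Σφ=6+2+1=9
n=10: 1·10 2·5 5·2 10·1  φ→[1+1+4+4]=10
n=11: 1·11 11·1  φ→[1+10]=11
d|12:{12,6,4,3,2,1}  Σφ=4+2+2+2+1+1=12
[q^13] φ(1)=1,φ(13)=12 ⇒ 13
[q^14] φ(14)=6,φ(7)=6,φ(2)=1,φ(1)=1 ⇒ 14
q^15  k|15↦φ(k): 1:1 3:2 5:4 15:8  a_15=15
d|16:{16,8,4,2,1}  Σφ=8+4+2+1+1=16

9, 10, 11, 12, 13, 14, 15, 16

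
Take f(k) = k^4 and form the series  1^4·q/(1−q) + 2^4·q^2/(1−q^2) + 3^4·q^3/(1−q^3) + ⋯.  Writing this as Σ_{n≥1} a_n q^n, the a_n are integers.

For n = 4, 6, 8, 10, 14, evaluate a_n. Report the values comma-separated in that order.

273, 1394, 4369, 10642, 40834

n=4: 1·4 2·2 4·1  f→[1+16+256]=273
d|6:{6,3,2,1}  Σf=1296+81+16+1=1394
d|8:{1,2,4,8}  Σf=1+16+256+4096=4369
d|10:{1,2,5,10}  Σf=1+16+625+10000=10642
n=14: 1·14 2·7 7·2 14·1  f→[1+16+2401+38416]=40834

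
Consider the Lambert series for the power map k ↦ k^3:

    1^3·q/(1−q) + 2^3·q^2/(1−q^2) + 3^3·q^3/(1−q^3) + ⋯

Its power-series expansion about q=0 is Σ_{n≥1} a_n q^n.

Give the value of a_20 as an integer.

[q^20] f(20)=8000,f(10)=1000,f(5)=125,f(4)=64,f(2)=8,f(1)=1 ⇒ 9198

a_20 = 9198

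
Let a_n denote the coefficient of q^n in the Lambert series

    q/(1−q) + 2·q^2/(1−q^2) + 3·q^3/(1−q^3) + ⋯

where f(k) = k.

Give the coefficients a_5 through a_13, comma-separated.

6, 12, 8, 15, 13, 18, 12, 28, 14

[q^5] f(1)=1,f(5)=5 ⇒ 6
d|6:{1,2,3,6}  Σf=1+2+3+6=12
q^7  k|7↦f(k): 1:1 7:7  a_7=8
q^8  k|8↦f(k): 8:8 4:4 2:2 1:1  a_8=15
[q^9] f(1)=1,f(3)=3,f(9)=9 ⇒ 13
q^10  k|10↦f(k): 1:1 2:2 5:5 10:10  a_10=18
q^11  k|11↦f(k): 1:1 11:11  a_11=12
q^12  k|12↦f(k): 1:1 2:2 3:3 4:4 6:6 12:12  a_12=28
q^13  k|13↦f(k): 1:1 13:13  a_13=14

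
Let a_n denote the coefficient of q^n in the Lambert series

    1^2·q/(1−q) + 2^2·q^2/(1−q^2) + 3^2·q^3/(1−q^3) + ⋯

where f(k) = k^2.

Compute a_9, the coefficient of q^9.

n=9: 1·9 3·3 9·1  f→[1+9+81]=91

a_9 = 91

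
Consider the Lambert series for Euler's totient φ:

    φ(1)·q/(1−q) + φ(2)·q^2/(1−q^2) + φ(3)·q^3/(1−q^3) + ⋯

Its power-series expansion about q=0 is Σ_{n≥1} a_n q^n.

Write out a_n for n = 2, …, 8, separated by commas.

[q^2] φ(2)=1,φ(1)=1 ⇒ 2
[q^3] φ(3)=2,φ(1)=1 ⇒ 3
q^4  k|4↦φ(k): 4:2 2:1 1:1  a_4=4
[q^5] φ(5)=4,φ(1)=1 ⇒ 5
[q^6] φ(6)=2,φ(3)=2,φ(2)=1,φ(1)=1 ⇒ 6
n=7: 1·7 7·1  φ→[1+6]=7
q^8  k|8↦φ(k): 1:1 2:1 4:2 8:4  a_8=8

2, 3, 4, 5, 6, 7, 8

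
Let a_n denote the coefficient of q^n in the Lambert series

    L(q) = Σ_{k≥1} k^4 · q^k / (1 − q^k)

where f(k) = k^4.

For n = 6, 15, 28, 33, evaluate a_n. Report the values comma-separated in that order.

1394, 51332, 655746, 1200644

d|6:{1,2,3,6}  Σf=1+16+81+1296=1394
d|15:{15,5,3,1}  Σf=50625+625+81+1=51332
[q^28] f(28)=614656,f(14)=38416,f(7)=2401,f(4)=256,f(2)=16,f(1)=1 ⇒ 655746
d|33:{33,11,3,1}  Σf=1185921+14641+81+1=1200644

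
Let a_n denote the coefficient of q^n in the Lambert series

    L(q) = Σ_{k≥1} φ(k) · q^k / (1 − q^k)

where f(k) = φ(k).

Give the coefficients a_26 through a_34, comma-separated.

q^26  k|26↦φ(k): 1:1 2:1 13:12 26:12  a_26=26
q^27  k|27↦φ(k): 1:1 3:2 9:6 27:18  a_27=27
q^28  k|28↦φ(k): 1:1 2:1 4:2 7:6 14:6 28:12  a_28=28
[q^29] φ(1)=1,φ(29)=28 ⇒ 29
[q^30] φ(30)=8,φ(15)=8,φ(10)=4,φ(6)=2,φ(5)=4,φ(3)=2,φ(2)=1,φ(1)=1 ⇒ 30
q^31  k|31↦φ(k): 1:1 31:30  a_31=31
n=32: 32·1 16·2 8·4 4·8 2·16 1·32  φ→[16+8+4+2+1+1]=32
q^33  k|33↦φ(k): 1:1 3:2 11:10 33:20  a_33=33
d|34:{1,2,17,34}  Σφ=1+1+16+16=34

26, 27, 28, 29, 30, 31, 32, 33, 34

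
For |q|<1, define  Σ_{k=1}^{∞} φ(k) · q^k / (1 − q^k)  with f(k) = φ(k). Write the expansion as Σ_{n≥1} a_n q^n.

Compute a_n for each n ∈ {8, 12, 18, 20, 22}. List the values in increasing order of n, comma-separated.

d|8:{8,4,2,1}  Σφ=4+2+1+1=8
n=12: 12·1 6·2 4·3 3·4 2·6 1·12  φ→[4+2+2+2+1+1]=12
[q^18] φ(1)=1,φ(2)=1,φ(3)=2,φ(6)=2,φ(9)=6,φ(18)=6 ⇒ 18
n=20: 1·20 2·10 4·5 5·4 10·2 20·1  φ→[1+1+2+4+4+8]=20
[q^22] φ(22)=10,φ(11)=10,φ(2)=1,φ(1)=1 ⇒ 22

8, 12, 18, 20, 22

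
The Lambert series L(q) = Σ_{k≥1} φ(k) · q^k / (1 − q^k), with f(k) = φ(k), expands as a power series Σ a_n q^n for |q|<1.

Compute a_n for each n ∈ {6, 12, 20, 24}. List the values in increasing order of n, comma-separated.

q^6  k|6↦φ(k): 1:1 2:1 3:2 6:2  a_6=6
[q^12] φ(12)=4,φ(6)=2,φ(4)=2,φ(3)=2,φ(2)=1,φ(1)=1 ⇒ 12
d|20:{20,10,5,4,2,1}  Σφ=8+4+4+2+1+1=20
[q^24] φ(1)=1,φ(2)=1,φ(3)=2,φ(4)=2,φ(6)=2,φ(8)=4,φ(12)=4,φ(24)=8 ⇒ 24

6, 12, 20, 24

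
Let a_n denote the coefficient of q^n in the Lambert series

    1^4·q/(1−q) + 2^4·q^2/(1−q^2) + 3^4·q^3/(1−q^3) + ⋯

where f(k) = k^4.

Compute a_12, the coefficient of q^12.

a_12 = 22386

q^12  k|12↦f(k): 1:1 2:16 3:81 4:256 6:1296 12:20736  a_12=22386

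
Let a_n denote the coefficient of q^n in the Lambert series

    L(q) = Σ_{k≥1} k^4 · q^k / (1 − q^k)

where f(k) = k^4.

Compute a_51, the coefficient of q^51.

q^51  k|51↦f(k): 1:1 3:81 17:83521 51:6765201  a_51=6848804

a_51 = 6848804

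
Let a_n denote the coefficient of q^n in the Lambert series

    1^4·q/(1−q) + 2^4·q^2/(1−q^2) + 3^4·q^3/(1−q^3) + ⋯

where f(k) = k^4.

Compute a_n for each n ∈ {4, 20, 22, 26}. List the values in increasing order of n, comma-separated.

q^4  k|4↦f(k): 4:256 2:16 1:1  a_4=273
n=20: 20·1 10·2 5·4 4·5 2·10 1·20  f→[160000+10000+625+256+16+1]=170898
d|22:{22,11,2,1}  Σf=234256+14641+16+1=248914
d|26:{1,2,13,26}  Σf=1+16+28561+456976=485554

273, 170898, 248914, 485554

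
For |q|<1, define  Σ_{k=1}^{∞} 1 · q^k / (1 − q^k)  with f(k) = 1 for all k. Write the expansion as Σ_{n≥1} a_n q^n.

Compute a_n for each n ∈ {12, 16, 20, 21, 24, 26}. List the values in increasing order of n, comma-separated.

q^12  k|12↦f(k): 12:1 6:1 4:1 3:1 2:1 1:1  a_12=6
d|16:{16,8,4,2,1}  Σf=1+1+1+1+1=5
[q^20] f(20)=1,f(10)=1,f(5)=1,f(4)=1,f(2)=1,f(1)=1 ⇒ 6
d|21:{1,3,7,21}  Σf=1+1+1+1=4
n=24: 24·1 12·2 8·3 6·4 4·6 3·8 2·12 1·24  f→[1+1+1+1+1+1+1+1]=8
q^26  k|26↦f(k): 26:1 13:1 2:1 1:1  a_26=4

6, 5, 6, 4, 8, 4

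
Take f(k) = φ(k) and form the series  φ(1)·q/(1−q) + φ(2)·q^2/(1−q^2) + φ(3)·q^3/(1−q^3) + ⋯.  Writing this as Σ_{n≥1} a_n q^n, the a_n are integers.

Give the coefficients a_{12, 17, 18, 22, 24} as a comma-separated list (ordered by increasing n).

d|12:{1,2,3,4,6,12}  Σφ=1+1+2+2+2+4=12
n=17: 17·1 1·17  φ→[16+1]=17
q^18  k|18↦φ(k): 1:1 2:1 3:2 6:2 9:6 18:6  a_18=18
d|22:{22,11,2,1}  Σφ=10+10+1+1=22
q^24  k|24↦φ(k): 24:8 12:4 8:4 6:2 4:2 3:2 2:1 1:1  a_24=24

12, 17, 18, 22, 24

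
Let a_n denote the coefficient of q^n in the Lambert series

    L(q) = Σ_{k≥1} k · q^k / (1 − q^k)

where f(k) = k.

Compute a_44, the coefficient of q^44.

d|44:{1,2,4,11,22,44}  Σf=1+2+4+11+22+44=84

a_44 = 84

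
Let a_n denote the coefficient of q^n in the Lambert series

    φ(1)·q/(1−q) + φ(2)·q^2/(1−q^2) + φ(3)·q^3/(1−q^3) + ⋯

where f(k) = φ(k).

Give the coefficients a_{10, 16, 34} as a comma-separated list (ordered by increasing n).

q^10  k|10↦φ(k): 1:1 2:1 5:4 10:4  a_10=10
q^16  k|16↦φ(k): 1:1 2:1 4:2 8:4 16:8  a_16=16
q^34  k|34↦φ(k): 34:16 17:16 2:1 1:1  a_34=34

10, 16, 34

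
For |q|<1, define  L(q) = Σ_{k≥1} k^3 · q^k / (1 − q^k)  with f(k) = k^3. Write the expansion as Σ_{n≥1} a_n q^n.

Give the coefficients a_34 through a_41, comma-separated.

44226, 43344, 55261, 50654, 61740, 61544, 73710, 68922

[q^34] f(1)=1,f(2)=8,f(17)=4913,f(34)=39304 ⇒ 44226
n=35: 35·1 7·5 5·7 1·35  f→[42875+343+125+1]=43344
[q^36] f(36)=46656,f(18)=5832,f(12)=1728,f(9)=729,f(6)=216,f(4)=64,f(3)=27,f(2)=8,f(1)=1 ⇒ 55261
n=37: 37·1 1·37  f→[50653+1]=50654
d|38:{1,2,19,38}  Σf=1+8+6859+54872=61740
[q^39] f(1)=1,f(3)=27,f(13)=2197,f(39)=59319 ⇒ 61544
q^40  k|40↦f(k): 40:64000 20:8000 10:1000 8:512 5:125 4:64 2:8 1:1  a_40=73710
[q^41] f(41)=68921,f(1)=1 ⇒ 68922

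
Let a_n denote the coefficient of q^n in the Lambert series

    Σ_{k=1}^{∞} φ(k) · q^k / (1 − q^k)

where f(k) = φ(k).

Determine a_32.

[q^32] φ(1)=1,φ(2)=1,φ(4)=2,φ(8)=4,φ(16)=8,φ(32)=16 ⇒ 32

a_32 = 32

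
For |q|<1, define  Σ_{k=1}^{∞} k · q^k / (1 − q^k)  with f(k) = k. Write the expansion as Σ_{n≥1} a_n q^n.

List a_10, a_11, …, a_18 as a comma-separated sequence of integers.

n=10: 10·1 5·2 2·5 1·10  f→[10+5+2+1]=18
q^11  k|11↦f(k): 1:1 11:11  a_11=12
n=12: 12·1 6·2 4·3 3·4 2·6 1·12  f→[12+6+4+3+2+1]=28
n=13: 1·13 13·1  f→[1+13]=14
d|14:{1,2,7,14}  Σf=1+2+7+14=24
q^15  k|15↦f(k): 1:1 3:3 5:5 15:15  a_15=24
[q^16] f(1)=1,f(2)=2,f(4)=4,f(8)=8,f(16)=16 ⇒ 31
[q^17] f(1)=1,f(17)=17 ⇒ 18
q^18  k|18↦f(k): 18:18 9:9 6:6 3:3 2:2 1:1  a_18=39

18, 12, 28, 14, 24, 24, 31, 18, 39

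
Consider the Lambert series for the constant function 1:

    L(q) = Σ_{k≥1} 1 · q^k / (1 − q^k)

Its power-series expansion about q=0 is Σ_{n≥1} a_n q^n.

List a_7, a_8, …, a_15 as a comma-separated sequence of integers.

d|7:{1,7}  Σf=1+1=2
n=8: 1·8 2·4 4·2 8·1  f→[1+1+1+1]=4
q^9  k|9↦f(k): 1:1 3:1 9:1  a_9=3
q^10  k|10↦f(k): 10:1 5:1 2:1 1:1  a_10=4
d|11:{11,1}  Σf=1+1=2
[q^12] f(1)=1,f(2)=1,f(3)=1,f(4)=1,f(6)=1,f(12)=1 ⇒ 6
q^13  k|13↦f(k): 1:1 13:1  a_13=2
[q^14] f(14)=1,f(7)=1,f(2)=1,f(1)=1 ⇒ 4
n=15: 1·15 3·5 5·3 15·1  f→[1+1+1+1]=4

2, 4, 3, 4, 2, 6, 2, 4, 4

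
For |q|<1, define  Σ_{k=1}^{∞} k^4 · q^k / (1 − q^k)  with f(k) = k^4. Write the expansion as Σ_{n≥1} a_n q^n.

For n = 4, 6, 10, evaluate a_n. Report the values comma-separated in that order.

273, 1394, 10642

d|4:{1,2,4}  Σf=1+16+256=273
n=6: 1·6 2·3 3·2 6·1  f→[1+16+81+1296]=1394
[q^10] f(1)=1,f(2)=16,f(5)=625,f(10)=10000 ⇒ 10642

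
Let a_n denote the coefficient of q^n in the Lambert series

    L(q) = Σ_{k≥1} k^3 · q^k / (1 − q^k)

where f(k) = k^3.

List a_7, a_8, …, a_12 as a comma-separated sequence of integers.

344, 585, 757, 1134, 1332, 2044

q^7  k|7↦f(k): 7:343 1:1  a_7=344
q^8  k|8↦f(k): 8:512 4:64 2:8 1:1  a_8=585
q^9  k|9↦f(k): 1:1 3:27 9:729  a_9=757
q^10  k|10↦f(k): 10:1000 5:125 2:8 1:1  a_10=1134
d|11:{1,11}  Σf=1+1331=1332
d|12:{12,6,4,3,2,1}  Σf=1728+216+64+27+8+1=2044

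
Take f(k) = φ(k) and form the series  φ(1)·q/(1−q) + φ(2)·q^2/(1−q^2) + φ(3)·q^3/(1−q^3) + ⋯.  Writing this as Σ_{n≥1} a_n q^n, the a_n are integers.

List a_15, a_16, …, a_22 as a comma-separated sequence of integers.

[q^15] φ(15)=8,φ(5)=4,φ(3)=2,φ(1)=1 ⇒ 15
d|16:{16,8,4,2,1}  Σφ=8+4+2+1+1=16
q^17  k|17↦φ(k): 1:1 17:16  a_17=17
n=18: 18·1 9·2 6·3 3·6 2·9 1·18  φ→[6+6+2+2+1+1]=18
[q^19] φ(1)=1,φ(19)=18 ⇒ 19
n=20: 1·20 2·10 4·5 5·4 10·2 20·1  φ→[1+1+2+4+4+8]=20
n=21: 21·1 7·3 3·7 1·21  φ→[12+6+2+1]=21
q^22  k|22↦φ(k): 22:10 11:10 2:1 1:1  a_22=22

15, 16, 17, 18, 19, 20, 21, 22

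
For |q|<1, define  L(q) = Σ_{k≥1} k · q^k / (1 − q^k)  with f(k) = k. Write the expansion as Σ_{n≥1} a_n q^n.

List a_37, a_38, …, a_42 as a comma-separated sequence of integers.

38, 60, 56, 90, 42, 96

d|37:{1,37}  Σf=1+37=38
n=38: 1·38 2·19 19·2 38·1  f→[1+2+19+38]=60
n=39: 39·1 13·3 3·13 1·39  f→[39+13+3+1]=56
[q^40] f(1)=1,f(2)=2,f(4)=4,f(5)=5,f(8)=8,f(10)=10,f(20)=20,f(40)=40 ⇒ 90
d|41:{1,41}  Σf=1+41=42
d|42:{1,2,3,6,7,14,21,42}  Σf=1+2+3+6+7+14+21+42=96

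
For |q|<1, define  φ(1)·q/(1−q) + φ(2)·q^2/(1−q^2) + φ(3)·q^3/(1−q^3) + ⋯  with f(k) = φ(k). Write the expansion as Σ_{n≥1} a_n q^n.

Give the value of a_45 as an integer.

q^45  k|45↦φ(k): 45:24 15:8 9:6 5:4 3:2 1:1  a_45=45

a_45 = 45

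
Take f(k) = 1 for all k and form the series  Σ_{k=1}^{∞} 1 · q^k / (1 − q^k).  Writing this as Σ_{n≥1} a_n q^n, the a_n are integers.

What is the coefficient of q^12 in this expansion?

a_12 = 6

n=12: 12·1 6·2 4·3 3·4 2·6 1·12  f→[1+1+1+1+1+1]=6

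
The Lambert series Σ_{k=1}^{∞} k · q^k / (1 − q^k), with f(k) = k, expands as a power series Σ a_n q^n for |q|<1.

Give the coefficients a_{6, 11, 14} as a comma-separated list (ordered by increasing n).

q^6  k|6↦f(k): 6:6 3:3 2:2 1:1  a_6=12
n=11: 1·11 11·1  f→[1+11]=12
n=14: 1·14 2·7 7·2 14·1  f→[1+2+7+14]=24

12, 12, 24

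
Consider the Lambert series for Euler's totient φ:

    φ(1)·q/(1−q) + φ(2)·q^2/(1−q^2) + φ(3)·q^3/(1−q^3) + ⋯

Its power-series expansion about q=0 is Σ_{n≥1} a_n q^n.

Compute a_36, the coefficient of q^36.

d|36:{1,2,3,4,6,9,12,18,36}  Σφ=1+1+2+2+2+6+4+6+12=36

a_36 = 36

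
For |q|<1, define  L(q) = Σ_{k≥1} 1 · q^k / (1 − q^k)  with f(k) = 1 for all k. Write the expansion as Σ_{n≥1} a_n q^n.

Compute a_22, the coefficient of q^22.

n=22: 1·22 2·11 11·2 22·1  f→[1+1+1+1]=4

a_22 = 4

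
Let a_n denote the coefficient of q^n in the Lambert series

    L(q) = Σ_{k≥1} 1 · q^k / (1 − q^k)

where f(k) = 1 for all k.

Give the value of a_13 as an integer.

q^13  k|13↦f(k): 1:1 13:1  a_13=2

a_13 = 2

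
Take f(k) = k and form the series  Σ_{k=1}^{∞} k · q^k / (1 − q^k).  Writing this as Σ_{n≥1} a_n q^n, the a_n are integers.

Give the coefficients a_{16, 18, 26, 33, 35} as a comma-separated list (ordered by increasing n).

31, 39, 42, 48, 48

[q^16] f(1)=1,f(2)=2,f(4)=4,f(8)=8,f(16)=16 ⇒ 31
d|18:{1,2,3,6,9,18}  Σf=1+2+3+6+9+18=39
d|26:{26,13,2,1}  Σf=26+13+2+1=42
[q^33] f(1)=1,f(3)=3,f(11)=11,f(33)=33 ⇒ 48
q^35  k|35↦f(k): 35:35 7:7 5:5 1:1  a_35=48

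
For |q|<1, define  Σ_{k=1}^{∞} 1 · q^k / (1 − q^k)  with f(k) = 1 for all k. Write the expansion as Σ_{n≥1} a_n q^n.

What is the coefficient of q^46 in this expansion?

n=46: 1·46 2·23 23·2 46·1  f→[1+1+1+1]=4

a_46 = 4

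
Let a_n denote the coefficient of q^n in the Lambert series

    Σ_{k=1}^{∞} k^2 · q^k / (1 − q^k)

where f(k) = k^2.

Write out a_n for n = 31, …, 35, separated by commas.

[q^31] f(1)=1,f(31)=961 ⇒ 962
q^32  k|32↦f(k): 32:1024 16:256 8:64 4:16 2:4 1:1  a_32=1365
[q^33] f(33)=1089,f(11)=121,f(3)=9,f(1)=1 ⇒ 1220
n=34: 1·34 2·17 17·2 34·1  f→[1+4+289+1156]=1450
n=35: 1·35 5·7 7·5 35·1  f→[1+25+49+1225]=1300

962, 1365, 1220, 1450, 1300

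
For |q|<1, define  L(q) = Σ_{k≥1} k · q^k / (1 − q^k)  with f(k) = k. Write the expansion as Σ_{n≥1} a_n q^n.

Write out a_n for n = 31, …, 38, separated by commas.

d|31:{1,31}  Σf=1+31=32
q^32  k|32↦f(k): 32:32 16:16 8:8 4:4 2:2 1:1  a_32=63
d|33:{1,3,11,33}  Σf=1+3+11+33=48
q^34  k|34↦f(k): 34:34 17:17 2:2 1:1  a_34=54
[q^35] f(1)=1,f(5)=5,f(7)=7,f(35)=35 ⇒ 48
[q^36] f(1)=1,f(2)=2,f(3)=3,f(4)=4,f(6)=6,f(9)=9,f(12)=12,f(18)=18,f(36)=36 ⇒ 91
d|37:{1,37}  Σf=1+37=38
q^38  k|38↦f(k): 38:38 19:19 2:2 1:1  a_38=60

32, 63, 48, 54, 48, 91, 38, 60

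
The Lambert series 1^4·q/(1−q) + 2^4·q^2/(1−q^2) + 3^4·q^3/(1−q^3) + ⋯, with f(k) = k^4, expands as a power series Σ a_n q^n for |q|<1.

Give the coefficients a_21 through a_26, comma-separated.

n=21: 1·21 3·7 7·3 21·1  f→[1+81+2401+194481]=196964
q^22  k|22↦f(k): 1:1 2:16 11:14641 22:234256  a_22=248914
[q^23] f(1)=1,f(23)=279841 ⇒ 279842
[q^24] f(1)=1,f(2)=16,f(3)=81,f(4)=256,f(6)=1296,f(8)=4096,f(12)=20736,f(24)=331776 ⇒ 358258
[q^25] f(25)=390625,f(5)=625,f(1)=1 ⇒ 391251
d|26:{1,2,13,26}  Σf=1+16+28561+456976=485554

196964, 248914, 279842, 358258, 391251, 485554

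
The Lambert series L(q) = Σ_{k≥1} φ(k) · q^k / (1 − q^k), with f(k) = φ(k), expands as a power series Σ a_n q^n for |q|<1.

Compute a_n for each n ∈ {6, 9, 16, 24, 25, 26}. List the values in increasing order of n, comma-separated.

[q^6] φ(1)=1,φ(2)=1,φ(3)=2,φ(6)=2 ⇒ 6
q^9  k|9↦φ(k): 9:6 3:2 1:1  a_9=9
q^16  k|16↦φ(k): 1:1 2:1 4:2 8:4 16:8  a_16=16
n=24: 1·24 2·12 3·8 4·6 6·4 8·3 12·2 24·1  φ→[1+1+2+2+2+4+4+8]=24
[q^25] φ(1)=1,φ(5)=4,φ(25)=20 ⇒ 25
n=26: 26·1 13·2 2·13 1·26  φ→[12+12+1+1]=26

6, 9, 16, 24, 25, 26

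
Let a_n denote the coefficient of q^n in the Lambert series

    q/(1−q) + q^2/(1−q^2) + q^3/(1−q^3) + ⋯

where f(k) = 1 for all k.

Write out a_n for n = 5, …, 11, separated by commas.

2, 4, 2, 4, 3, 4, 2

n=5: 1·5 5·1  f→[1+1]=2
d|6:{1,2,3,6}  Σf=1+1+1+1=4
n=7: 7·1 1·7  f→[1+1]=2
q^8  k|8↦f(k): 8:1 4:1 2:1 1:1  a_8=4
n=9: 9·1 3·3 1·9  f→[1+1+1]=3
[q^10] f(10)=1,f(5)=1,f(2)=1,f(1)=1 ⇒ 4
[q^11] f(1)=1,f(11)=1 ⇒ 2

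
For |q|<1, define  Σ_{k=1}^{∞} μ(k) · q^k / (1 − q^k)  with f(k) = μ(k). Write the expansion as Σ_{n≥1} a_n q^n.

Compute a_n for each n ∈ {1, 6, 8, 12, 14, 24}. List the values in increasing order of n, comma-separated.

n=1: 1·1  μ→[1]=1
d|6:{6,3,2,1}  Σμ=1+(-1)+(-1)+1=0
[q^8] μ(1)=1,μ(2)=-1,μ(4)=0,μ(8)=0 ⇒ 0
n=12: 12·1 6·2 4·3 3·4 2·6 1·12  μ→[0+1+0+(-1)+(-1)+1]=0
[q^14] μ(1)=1,μ(2)=-1,μ(7)=-1,μ(14)=1 ⇒ 0
q^24  k|24↦μ(k): 24:0 12:0 8:0 6:1 4:0 3:-1 2:-1 1:1  a_24=0

1, 0, 0, 0, 0, 0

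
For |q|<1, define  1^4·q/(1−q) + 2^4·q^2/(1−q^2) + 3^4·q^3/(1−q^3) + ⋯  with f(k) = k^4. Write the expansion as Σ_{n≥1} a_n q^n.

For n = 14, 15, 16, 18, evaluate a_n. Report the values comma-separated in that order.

40834, 51332, 69905, 112931

[q^14] f(14)=38416,f(7)=2401,f(2)=16,f(1)=1 ⇒ 40834
q^15  k|15↦f(k): 15:50625 5:625 3:81 1:1  a_15=51332
d|16:{1,2,4,8,16}  Σf=1+16+256+4096+65536=69905
q^18  k|18↦f(k): 18:104976 9:6561 6:1296 3:81 2:16 1:1  a_18=112931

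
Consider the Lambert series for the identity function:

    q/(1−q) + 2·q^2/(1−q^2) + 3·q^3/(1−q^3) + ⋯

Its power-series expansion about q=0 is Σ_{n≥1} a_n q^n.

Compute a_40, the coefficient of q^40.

[q^40] f(1)=1,f(2)=2,f(4)=4,f(5)=5,f(8)=8,f(10)=10,f(20)=20,f(40)=40 ⇒ 90

a_40 = 90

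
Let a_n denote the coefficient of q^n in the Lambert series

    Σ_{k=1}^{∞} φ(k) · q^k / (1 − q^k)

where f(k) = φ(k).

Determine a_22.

n=22: 1·22 2·11 11·2 22·1  φ→[1+1+10+10]=22

a_22 = 22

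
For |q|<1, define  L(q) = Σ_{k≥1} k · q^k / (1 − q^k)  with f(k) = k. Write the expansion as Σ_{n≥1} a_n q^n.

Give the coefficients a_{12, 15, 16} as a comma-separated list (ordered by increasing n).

28, 24, 31

[q^12] f(12)=12,f(6)=6,f(4)=4,f(3)=3,f(2)=2,f(1)=1 ⇒ 28
d|15:{1,3,5,15}  Σf=1+3+5+15=24
[q^16] f(16)=16,f(8)=8,f(4)=4,f(2)=2,f(1)=1 ⇒ 31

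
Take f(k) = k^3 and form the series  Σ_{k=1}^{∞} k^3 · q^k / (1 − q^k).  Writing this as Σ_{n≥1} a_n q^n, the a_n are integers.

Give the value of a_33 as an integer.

a_33 = 37296

q^33  k|33↦f(k): 33:35937 11:1331 3:27 1:1  a_33=37296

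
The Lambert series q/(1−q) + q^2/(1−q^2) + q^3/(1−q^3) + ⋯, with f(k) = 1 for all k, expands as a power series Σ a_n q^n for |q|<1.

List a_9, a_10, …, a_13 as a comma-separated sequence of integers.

3, 4, 2, 6, 2

d|9:{1,3,9}  Σf=1+1+1=3
q^10  k|10↦f(k): 10:1 5:1 2:1 1:1  a_10=4
[q^11] f(11)=1,f(1)=1 ⇒ 2
n=12: 1·12 2·6 3·4 4·3 6·2 12·1  f→[1+1+1+1+1+1]=6
n=13: 1·13 13·1  f→[1+1]=2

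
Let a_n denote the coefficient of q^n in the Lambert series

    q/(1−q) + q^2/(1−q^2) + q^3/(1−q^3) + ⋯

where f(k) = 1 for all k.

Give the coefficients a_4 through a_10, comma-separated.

3, 2, 4, 2, 4, 3, 4

q^4  k|4↦f(k): 4:1 2:1 1:1  a_4=3
n=5: 1·5 5·1  f→[1+1]=2
[q^6] f(6)=1,f(3)=1,f(2)=1,f(1)=1 ⇒ 4
n=7: 7·1 1·7  f→[1+1]=2
d|8:{8,4,2,1}  Σf=1+1+1+1=4
n=9: 9·1 3·3 1·9  f→[1+1+1]=3
[q^10] f(10)=1,f(5)=1,f(2)=1,f(1)=1 ⇒ 4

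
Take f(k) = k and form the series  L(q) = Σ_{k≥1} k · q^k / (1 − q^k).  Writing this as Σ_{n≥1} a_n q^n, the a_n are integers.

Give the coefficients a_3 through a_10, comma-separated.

4, 7, 6, 12, 8, 15, 13, 18

d|3:{3,1}  Σf=3+1=4
[q^4] f(4)=4,f(2)=2,f(1)=1 ⇒ 7
q^5  k|5↦f(k): 1:1 5:5  a_5=6
q^6  k|6↦f(k): 6:6 3:3 2:2 1:1  a_6=12
n=7: 7·1 1·7  f→[7+1]=8
q^8  k|8↦f(k): 1:1 2:2 4:4 8:8  a_8=15
n=9: 9·1 3·3 1·9  f→[9+3+1]=13
d|10:{1,2,5,10}  Σf=1+2+5+10=18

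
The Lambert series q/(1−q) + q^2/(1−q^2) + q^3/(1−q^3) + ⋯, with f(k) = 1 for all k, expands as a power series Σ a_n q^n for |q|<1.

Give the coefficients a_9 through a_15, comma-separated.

d|9:{9,3,1}  Σf=1+1+1=3
d|10:{10,5,2,1}  Σf=1+1+1+1=4
n=11: 1·11 11·1  f→[1+1]=2
d|12:{1,2,3,4,6,12}  Σf=1+1+1+1+1+1=6
n=13: 13·1 1·13  f→[1+1]=2
d|14:{1,2,7,14}  Σf=1+1+1+1=4
d|15:{15,5,3,1}  Σf=1+1+1+1=4

3, 4, 2, 6, 2, 4, 4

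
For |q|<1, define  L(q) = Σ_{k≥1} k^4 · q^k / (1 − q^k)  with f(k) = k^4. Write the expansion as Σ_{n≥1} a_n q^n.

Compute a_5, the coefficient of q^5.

a_5 = 626

[q^5] f(1)=1,f(5)=625 ⇒ 626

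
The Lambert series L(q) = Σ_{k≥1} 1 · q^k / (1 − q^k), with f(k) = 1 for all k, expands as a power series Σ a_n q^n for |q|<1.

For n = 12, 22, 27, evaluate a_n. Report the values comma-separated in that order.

6, 4, 4

d|12:{12,6,4,3,2,1}  Σf=1+1+1+1+1+1=6
d|22:{22,11,2,1}  Σf=1+1+1+1=4
n=27: 27·1 9·3 3·9 1·27  f→[1+1+1+1]=4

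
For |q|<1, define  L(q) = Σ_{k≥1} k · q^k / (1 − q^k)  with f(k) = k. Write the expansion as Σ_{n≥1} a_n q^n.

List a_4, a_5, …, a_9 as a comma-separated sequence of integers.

d|4:{4,2,1}  Σf=4+2+1=7
q^5  k|5↦f(k): 1:1 5:5  a_5=6
n=6: 6·1 3·2 2·3 1·6  f→[6+3+2+1]=12
[q^7] f(1)=1,f(7)=7 ⇒ 8
[q^8] f(1)=1,f(2)=2,f(4)=4,f(8)=8 ⇒ 15
[q^9] f(9)=9,f(3)=3,f(1)=1 ⇒ 13

7, 6, 12, 8, 15, 13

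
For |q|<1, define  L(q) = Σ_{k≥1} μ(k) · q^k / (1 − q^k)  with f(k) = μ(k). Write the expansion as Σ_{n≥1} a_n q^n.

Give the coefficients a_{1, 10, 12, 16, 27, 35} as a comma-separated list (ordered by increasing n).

[q^1] μ(1)=1 ⇒ 1
n=10: 10·1 5·2 2·5 1·10  μ→[1+(-1)+(-1)+1]=0
[q^12] μ(1)=1,μ(2)=-1,μ(3)=-1,μ(4)=0,μ(6)=1,μ(12)=0 ⇒ 0
q^16  k|16↦μ(k): 1:1 2:-1 4:0 8:0 16:0  a_16=0
d|27:{27,9,3,1}  Σμ=0+0+(-1)+1=0
d|35:{1,5,7,35}  Σμ=1+(-1)+(-1)+1=0

1, 0, 0, 0, 0, 0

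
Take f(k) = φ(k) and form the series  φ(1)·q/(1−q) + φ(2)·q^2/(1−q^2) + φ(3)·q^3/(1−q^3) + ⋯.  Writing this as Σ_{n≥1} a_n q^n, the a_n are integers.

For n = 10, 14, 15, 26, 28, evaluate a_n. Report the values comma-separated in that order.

q^10  k|10↦φ(k): 10:4 5:4 2:1 1:1  a_10=10
q^14  k|14↦φ(k): 14:6 7:6 2:1 1:1  a_14=14
q^15  k|15↦φ(k): 15:8 5:4 3:2 1:1  a_15=15
[q^26] φ(1)=1,φ(2)=1,φ(13)=12,φ(26)=12 ⇒ 26
[q^28] φ(28)=12,φ(14)=6,φ(7)=6,φ(4)=2,φ(2)=1,φ(1)=1 ⇒ 28

10, 14, 15, 26, 28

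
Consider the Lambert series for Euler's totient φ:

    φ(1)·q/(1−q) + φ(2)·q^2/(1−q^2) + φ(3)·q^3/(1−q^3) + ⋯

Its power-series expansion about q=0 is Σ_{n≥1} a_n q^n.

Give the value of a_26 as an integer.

[q^26] φ(26)=12,φ(13)=12,φ(2)=1,φ(1)=1 ⇒ 26

a_26 = 26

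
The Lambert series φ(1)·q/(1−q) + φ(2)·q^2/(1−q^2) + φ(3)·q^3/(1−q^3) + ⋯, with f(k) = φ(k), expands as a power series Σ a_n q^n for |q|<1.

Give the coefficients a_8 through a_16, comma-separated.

[q^8] φ(8)=4,φ(4)=2,φ(2)=1,φ(1)=1 ⇒ 8
q^9  k|9↦φ(k): 9:6 3:2 1:1  a_9=9
d|10:{10,5,2,1}  Σφ=4+4+1+1=10
[q^11] φ(11)=10,φ(1)=1 ⇒ 11
q^12  k|12↦φ(k): 1:1 2:1 3:2 4:2 6:2 12:4  a_12=12
n=13: 1·13 13·1  φ→[1+12]=13
d|14:{14,7,2,1}  Σφ=6+6+1+1=14
d|15:{15,5,3,1}  Σφ=8+4+2+1=15
[q^16] φ(16)=8,φ(8)=4,φ(4)=2,φ(2)=1,φ(1)=1 ⇒ 16

8, 9, 10, 11, 12, 13, 14, 15, 16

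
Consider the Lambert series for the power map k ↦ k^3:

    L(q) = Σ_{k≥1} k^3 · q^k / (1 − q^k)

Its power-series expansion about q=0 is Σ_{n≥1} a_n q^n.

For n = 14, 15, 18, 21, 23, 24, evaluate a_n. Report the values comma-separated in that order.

3096, 3528, 6813, 9632, 12168, 16380

q^14  k|14↦f(k): 1:1 2:8 7:343 14:2744  a_14=3096
[q^15] f(1)=1,f(3)=27,f(5)=125,f(15)=3375 ⇒ 3528
[q^18] f(1)=1,f(2)=8,f(3)=27,f(6)=216,f(9)=729,f(18)=5832 ⇒ 6813
[q^21] f(21)=9261,f(7)=343,f(3)=27,f(1)=1 ⇒ 9632
n=23: 23·1 1·23  f→[12167+1]=12168
[q^24] f(24)=13824,f(12)=1728,f(8)=512,f(6)=216,f(4)=64,f(3)=27,f(2)=8,f(1)=1 ⇒ 16380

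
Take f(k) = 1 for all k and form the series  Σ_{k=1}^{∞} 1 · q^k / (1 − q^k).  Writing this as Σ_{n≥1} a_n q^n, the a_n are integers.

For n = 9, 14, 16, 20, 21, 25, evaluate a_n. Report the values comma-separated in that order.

3, 4, 5, 6, 4, 3

n=9: 1·9 3·3 9·1  f→[1+1+1]=3
d|14:{1,2,7,14}  Σf=1+1+1+1=4
n=16: 16·1 8·2 4·4 2·8 1·16  f→[1+1+1+1+1]=5
n=20: 20·1 10·2 5·4 4·5 2·10 1·20  f→[1+1+1+1+1+1]=6
[q^21] f(1)=1,f(3)=1,f(7)=1,f(21)=1 ⇒ 4
q^25  k|25↦f(k): 1:1 5:1 25:1  a_25=3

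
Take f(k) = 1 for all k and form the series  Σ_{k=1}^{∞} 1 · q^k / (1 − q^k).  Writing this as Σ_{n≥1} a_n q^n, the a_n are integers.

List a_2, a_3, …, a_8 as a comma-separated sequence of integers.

d|2:{1,2}  Σf=1+1=2
[q^3] f(3)=1,f(1)=1 ⇒ 2
d|4:{4,2,1}  Σf=1+1+1=3
q^5  k|5↦f(k): 5:1 1:1  a_5=2
n=6: 1·6 2·3 3·2 6·1  f→[1+1+1+1]=4
d|7:{7,1}  Σf=1+1=2
[q^8] f(8)=1,f(4)=1,f(2)=1,f(1)=1 ⇒ 4

2, 2, 3, 2, 4, 2, 4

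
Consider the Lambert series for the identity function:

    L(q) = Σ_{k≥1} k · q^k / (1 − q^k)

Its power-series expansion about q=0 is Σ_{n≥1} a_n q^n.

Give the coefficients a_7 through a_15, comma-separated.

8, 15, 13, 18, 12, 28, 14, 24, 24

d|7:{7,1}  Σf=7+1=8
d|8:{8,4,2,1}  Σf=8+4+2+1=15
q^9  k|9↦f(k): 1:1 3:3 9:9  a_9=13
[q^10] f(10)=10,f(5)=5,f(2)=2,f(1)=1 ⇒ 18
q^11  k|11↦f(k): 11:11 1:1  a_11=12
n=12: 1·12 2·6 3·4 4·3 6·2 12·1  f→[1+2+3+4+6+12]=28
q^13  k|13↦f(k): 13:13 1:1  a_13=14
n=14: 14·1 7·2 2·7 1·14  f→[14+7+2+1]=24
[q^15] f(1)=1,f(3)=3,f(5)=5,f(15)=15 ⇒ 24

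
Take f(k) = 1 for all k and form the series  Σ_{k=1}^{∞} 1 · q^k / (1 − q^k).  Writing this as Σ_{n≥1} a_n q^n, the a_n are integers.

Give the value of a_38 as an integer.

a_38 = 4

q^38  k|38↦f(k): 1:1 2:1 19:1 38:1  a_38=4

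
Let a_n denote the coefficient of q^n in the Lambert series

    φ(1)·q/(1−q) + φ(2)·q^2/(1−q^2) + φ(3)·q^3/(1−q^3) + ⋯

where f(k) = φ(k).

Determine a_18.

n=18: 1·18 2·9 3·6 6·3 9·2 18·1  φ→[1+1+2+2+6+6]=18

a_18 = 18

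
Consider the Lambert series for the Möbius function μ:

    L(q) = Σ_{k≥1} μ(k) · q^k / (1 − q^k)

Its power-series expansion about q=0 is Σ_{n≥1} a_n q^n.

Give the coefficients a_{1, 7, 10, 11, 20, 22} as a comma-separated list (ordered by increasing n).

n=1: 1·1  μ→[1]=1
[q^7] μ(7)=-1,μ(1)=1 ⇒ 0
d|10:{1,2,5,10}  Σμ=1+(-1)+(-1)+1=0
[q^11] μ(1)=1,μ(11)=-1 ⇒ 0
[q^20] μ(1)=1,μ(2)=-1,μ(4)=0,μ(5)=-1,μ(10)=1,μ(20)=0 ⇒ 0
d|22:{1,2,11,22}  Σμ=1+(-1)+(-1)+1=0

1, 0, 0, 0, 0, 0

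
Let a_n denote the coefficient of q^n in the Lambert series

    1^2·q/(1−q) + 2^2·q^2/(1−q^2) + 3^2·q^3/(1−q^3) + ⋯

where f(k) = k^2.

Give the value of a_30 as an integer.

q^30  k|30↦f(k): 30:900 15:225 10:100 6:36 5:25 3:9 2:4 1:1  a_30=1300

a_30 = 1300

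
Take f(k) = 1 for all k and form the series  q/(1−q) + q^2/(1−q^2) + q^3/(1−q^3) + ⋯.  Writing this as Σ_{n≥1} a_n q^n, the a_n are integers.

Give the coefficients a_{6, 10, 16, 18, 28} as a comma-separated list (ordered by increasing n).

4, 4, 5, 6, 6

d|6:{1,2,3,6}  Σf=1+1+1+1=4
n=10: 1·10 2·5 5·2 10·1  f→[1+1+1+1]=4
[q^16] f(1)=1,f(2)=1,f(4)=1,f(8)=1,f(16)=1 ⇒ 5
d|18:{1,2,3,6,9,18}  Σf=1+1+1+1+1+1=6
d|28:{28,14,7,4,2,1}  Σf=1+1+1+1+1+1=6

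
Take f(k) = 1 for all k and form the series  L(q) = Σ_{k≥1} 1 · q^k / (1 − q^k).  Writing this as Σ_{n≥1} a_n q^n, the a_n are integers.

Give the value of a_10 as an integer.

d|10:{10,5,2,1}  Σf=1+1+1+1=4

a_10 = 4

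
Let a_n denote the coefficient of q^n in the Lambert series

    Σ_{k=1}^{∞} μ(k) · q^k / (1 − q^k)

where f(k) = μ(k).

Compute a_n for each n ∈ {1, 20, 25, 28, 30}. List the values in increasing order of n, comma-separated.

n=1: 1·1  μ→[1]=1
d|20:{1,2,4,5,10,20}  Σμ=1+(-1)+0+(-1)+1+0=0
[q^25] μ(25)=0,μ(5)=-1,μ(1)=1 ⇒ 0
[q^28] μ(28)=0,μ(14)=1,μ(7)=-1,μ(4)=0,μ(2)=-1,μ(1)=1 ⇒ 0
[q^30] μ(30)=-1,μ(15)=1,μ(10)=1,μ(6)=1,μ(5)=-1,μ(3)=-1,μ(2)=-1,μ(1)=1 ⇒ 0

1, 0, 0, 0, 0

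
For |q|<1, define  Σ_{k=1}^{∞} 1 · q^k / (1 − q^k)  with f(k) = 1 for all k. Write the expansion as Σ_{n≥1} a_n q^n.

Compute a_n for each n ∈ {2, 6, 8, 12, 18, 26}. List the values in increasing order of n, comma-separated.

n=2: 1·2 2·1  f→[1+1]=2
d|6:{1,2,3,6}  Σf=1+1+1+1=4
q^8  k|8↦f(k): 8:1 4:1 2:1 1:1  a_8=4
[q^12] f(12)=1,f(6)=1,f(4)=1,f(3)=1,f(2)=1,f(1)=1 ⇒ 6
d|18:{1,2,3,6,9,18}  Σf=1+1+1+1+1+1=6
[q^26] f(1)=1,f(2)=1,f(13)=1,f(26)=1 ⇒ 4

2, 4, 4, 6, 6, 4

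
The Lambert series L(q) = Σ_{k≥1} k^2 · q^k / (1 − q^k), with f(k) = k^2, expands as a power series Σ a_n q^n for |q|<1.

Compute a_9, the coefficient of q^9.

q^9  k|9↦f(k): 9:81 3:9 1:1  a_9=91

a_9 = 91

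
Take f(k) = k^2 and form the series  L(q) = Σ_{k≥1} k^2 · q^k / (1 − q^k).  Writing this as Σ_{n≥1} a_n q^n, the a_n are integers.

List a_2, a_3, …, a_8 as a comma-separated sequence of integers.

5, 10, 21, 26, 50, 50, 85

q^2  k|2↦f(k): 1:1 2:4  a_2=5
[q^3] f(1)=1,f(3)=9 ⇒ 10
d|4:{4,2,1}  Σf=16+4+1=21
d|5:{5,1}  Σf=25+1=26
n=6: 1·6 2·3 3·2 6·1  f→[1+4+9+36]=50
q^7  k|7↦f(k): 1:1 7:49  a_7=50
[q^8] f(1)=1,f(2)=4,f(4)=16,f(8)=64 ⇒ 85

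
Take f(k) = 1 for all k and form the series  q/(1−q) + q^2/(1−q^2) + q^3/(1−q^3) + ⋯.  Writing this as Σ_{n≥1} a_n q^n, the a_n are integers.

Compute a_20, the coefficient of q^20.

a_20 = 6

d|20:{1,2,4,5,10,20}  Σf=1+1+1+1+1+1=6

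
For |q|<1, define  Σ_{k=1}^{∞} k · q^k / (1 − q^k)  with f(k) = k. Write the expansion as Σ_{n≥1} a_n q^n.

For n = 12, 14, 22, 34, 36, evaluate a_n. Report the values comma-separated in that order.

[q^12] f(1)=1,f(2)=2,f(3)=3,f(4)=4,f(6)=6,f(12)=12 ⇒ 28
n=14: 1·14 2·7 7·2 14·1  f→[1+2+7+14]=24
q^22  k|22↦f(k): 1:1 2:2 11:11 22:22  a_22=36
d|34:{34,17,2,1}  Σf=34+17+2+1=54
n=36: 36·1 18·2 12·3 9·4 6·6 4·9 3·12 2·18 1·36  f→[36+18+12+9+6+4+3+2+1]=91

28, 24, 36, 54, 91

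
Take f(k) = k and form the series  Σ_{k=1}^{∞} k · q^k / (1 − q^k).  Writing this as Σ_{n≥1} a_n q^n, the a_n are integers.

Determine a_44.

a_44 = 84

d|44:{44,22,11,4,2,1}  Σf=44+22+11+4+2+1=84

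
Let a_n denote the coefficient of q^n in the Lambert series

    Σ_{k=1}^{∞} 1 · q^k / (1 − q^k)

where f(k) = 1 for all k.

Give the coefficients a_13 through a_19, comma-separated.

2, 4, 4, 5, 2, 6, 2

q^13  k|13↦f(k): 1:1 13:1  a_13=2
[q^14] f(14)=1,f(7)=1,f(2)=1,f(1)=1 ⇒ 4
d|15:{1,3,5,15}  Σf=1+1+1+1=4
q^16  k|16↦f(k): 1:1 2:1 4:1 8:1 16:1  a_16=5
n=17: 17·1 1·17  f→[1+1]=2
[q^18] f(1)=1,f(2)=1,f(3)=1,f(6)=1,f(9)=1,f(18)=1 ⇒ 6
n=19: 1·19 19·1  f→[1+1]=2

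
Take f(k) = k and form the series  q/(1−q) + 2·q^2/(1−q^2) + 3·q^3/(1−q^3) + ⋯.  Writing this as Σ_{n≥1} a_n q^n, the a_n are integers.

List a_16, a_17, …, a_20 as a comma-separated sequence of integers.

31, 18, 39, 20, 42

q^16  k|16↦f(k): 16:16 8:8 4:4 2:2 1:1  a_16=31
q^17  k|17↦f(k): 1:1 17:17  a_17=18
n=18: 1·18 2·9 3·6 6·3 9·2 18·1  f→[1+2+3+6+9+18]=39
d|19:{19,1}  Σf=19+1=20
n=20: 20·1 10·2 5·4 4·5 2·10 1·20  f→[20+10+5+4+2+1]=42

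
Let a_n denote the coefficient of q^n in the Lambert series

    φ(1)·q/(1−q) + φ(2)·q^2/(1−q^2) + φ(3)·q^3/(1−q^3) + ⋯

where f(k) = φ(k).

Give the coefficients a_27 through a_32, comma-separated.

[q^27] φ(27)=18,φ(9)=6,φ(3)=2,φ(1)=1 ⇒ 27
q^28  k|28↦φ(k): 1:1 2:1 4:2 7:6 14:6 28:12  a_28=28
[q^29] φ(29)=28,φ(1)=1 ⇒ 29
q^30  k|30↦φ(k): 30:8 15:8 10:4 6:2 5:4 3:2 2:1 1:1  a_30=30
[q^31] φ(31)=30,φ(1)=1 ⇒ 31
[q^32] φ(32)=16,φ(16)=8,φ(8)=4,φ(4)=2,φ(2)=1,φ(1)=1 ⇒ 32

27, 28, 29, 30, 31, 32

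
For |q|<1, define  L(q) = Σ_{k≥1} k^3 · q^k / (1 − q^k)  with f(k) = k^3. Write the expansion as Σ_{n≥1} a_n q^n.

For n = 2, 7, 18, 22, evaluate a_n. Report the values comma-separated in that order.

[q^2] f(2)=8,f(1)=1 ⇒ 9
q^7  k|7↦f(k): 1:1 7:343  a_7=344
n=18: 18·1 9·2 6·3 3·6 2·9 1·18  f→[5832+729+216+27+8+1]=6813
d|22:{22,11,2,1}  Σf=10648+1331+8+1=11988

9, 344, 6813, 11988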